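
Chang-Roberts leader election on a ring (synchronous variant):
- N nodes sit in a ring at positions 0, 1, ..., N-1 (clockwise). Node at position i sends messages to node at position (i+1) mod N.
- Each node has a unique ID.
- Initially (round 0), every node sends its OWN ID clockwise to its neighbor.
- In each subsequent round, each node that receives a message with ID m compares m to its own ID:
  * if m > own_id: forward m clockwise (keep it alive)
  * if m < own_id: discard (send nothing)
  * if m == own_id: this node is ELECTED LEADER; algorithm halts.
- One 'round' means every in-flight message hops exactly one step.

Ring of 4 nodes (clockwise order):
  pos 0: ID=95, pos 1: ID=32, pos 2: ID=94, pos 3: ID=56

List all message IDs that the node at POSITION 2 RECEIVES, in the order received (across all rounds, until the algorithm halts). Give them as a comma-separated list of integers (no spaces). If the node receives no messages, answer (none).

Round 1: pos1(id32) recv 95: fwd; pos2(id94) recv 32: drop; pos3(id56) recv 94: fwd; pos0(id95) recv 56: drop
Round 2: pos2(id94) recv 95: fwd; pos0(id95) recv 94: drop
Round 3: pos3(id56) recv 95: fwd
Round 4: pos0(id95) recv 95: ELECTED

Answer: 32,95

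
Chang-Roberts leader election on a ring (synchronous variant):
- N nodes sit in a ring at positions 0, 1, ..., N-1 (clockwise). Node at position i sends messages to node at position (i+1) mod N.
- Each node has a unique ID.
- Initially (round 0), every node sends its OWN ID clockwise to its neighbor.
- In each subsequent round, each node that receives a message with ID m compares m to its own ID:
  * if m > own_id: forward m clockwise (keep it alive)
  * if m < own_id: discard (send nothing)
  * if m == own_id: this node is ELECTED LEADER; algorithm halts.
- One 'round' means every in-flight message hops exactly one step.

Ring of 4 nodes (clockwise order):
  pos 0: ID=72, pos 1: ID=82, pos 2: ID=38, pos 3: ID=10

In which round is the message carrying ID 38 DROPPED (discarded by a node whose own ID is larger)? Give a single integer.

Round 1: pos1(id82) recv 72: drop; pos2(id38) recv 82: fwd; pos3(id10) recv 38: fwd; pos0(id72) recv 10: drop
Round 2: pos3(id10) recv 82: fwd; pos0(id72) recv 38: drop
Round 3: pos0(id72) recv 82: fwd
Round 4: pos1(id82) recv 82: ELECTED
Message ID 38 originates at pos 2; dropped at pos 0 in round 2

Answer: 2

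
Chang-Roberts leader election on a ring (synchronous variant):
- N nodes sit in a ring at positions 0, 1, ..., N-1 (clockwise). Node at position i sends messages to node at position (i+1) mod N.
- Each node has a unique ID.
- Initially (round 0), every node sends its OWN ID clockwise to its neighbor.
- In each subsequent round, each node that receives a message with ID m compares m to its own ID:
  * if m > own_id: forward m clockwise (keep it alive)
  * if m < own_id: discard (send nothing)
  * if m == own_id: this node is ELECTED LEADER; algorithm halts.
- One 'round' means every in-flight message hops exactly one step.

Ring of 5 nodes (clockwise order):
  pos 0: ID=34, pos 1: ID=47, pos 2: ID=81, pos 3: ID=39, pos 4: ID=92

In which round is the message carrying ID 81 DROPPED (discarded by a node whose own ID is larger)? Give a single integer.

Answer: 2

Derivation:
Round 1: pos1(id47) recv 34: drop; pos2(id81) recv 47: drop; pos3(id39) recv 81: fwd; pos4(id92) recv 39: drop; pos0(id34) recv 92: fwd
Round 2: pos4(id92) recv 81: drop; pos1(id47) recv 92: fwd
Round 3: pos2(id81) recv 92: fwd
Round 4: pos3(id39) recv 92: fwd
Round 5: pos4(id92) recv 92: ELECTED
Message ID 81 originates at pos 2; dropped at pos 4 in round 2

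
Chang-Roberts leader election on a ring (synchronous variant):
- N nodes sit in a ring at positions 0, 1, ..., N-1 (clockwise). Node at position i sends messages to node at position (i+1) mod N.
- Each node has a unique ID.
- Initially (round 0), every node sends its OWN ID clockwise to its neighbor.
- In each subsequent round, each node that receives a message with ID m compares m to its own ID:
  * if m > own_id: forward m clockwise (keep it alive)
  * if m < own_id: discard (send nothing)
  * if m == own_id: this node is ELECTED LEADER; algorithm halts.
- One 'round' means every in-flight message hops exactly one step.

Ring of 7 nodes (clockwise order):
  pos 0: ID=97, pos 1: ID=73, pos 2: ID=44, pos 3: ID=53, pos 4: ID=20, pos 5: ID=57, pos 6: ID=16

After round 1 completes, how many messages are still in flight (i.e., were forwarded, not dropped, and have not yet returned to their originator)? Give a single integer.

Answer: 4

Derivation:
Round 1: pos1(id73) recv 97: fwd; pos2(id44) recv 73: fwd; pos3(id53) recv 44: drop; pos4(id20) recv 53: fwd; pos5(id57) recv 20: drop; pos6(id16) recv 57: fwd; pos0(id97) recv 16: drop
After round 1: 4 messages still in flight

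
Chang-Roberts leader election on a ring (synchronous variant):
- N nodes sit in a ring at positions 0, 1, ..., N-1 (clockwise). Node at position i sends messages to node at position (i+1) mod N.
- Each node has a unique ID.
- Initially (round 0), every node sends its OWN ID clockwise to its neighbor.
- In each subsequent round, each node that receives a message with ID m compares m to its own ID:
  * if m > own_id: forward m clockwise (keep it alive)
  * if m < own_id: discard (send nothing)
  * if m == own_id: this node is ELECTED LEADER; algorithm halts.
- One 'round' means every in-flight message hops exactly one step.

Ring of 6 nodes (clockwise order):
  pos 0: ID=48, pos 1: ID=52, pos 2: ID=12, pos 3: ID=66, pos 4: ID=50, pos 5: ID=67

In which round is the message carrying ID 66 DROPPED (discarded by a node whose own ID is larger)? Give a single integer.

Answer: 2

Derivation:
Round 1: pos1(id52) recv 48: drop; pos2(id12) recv 52: fwd; pos3(id66) recv 12: drop; pos4(id50) recv 66: fwd; pos5(id67) recv 50: drop; pos0(id48) recv 67: fwd
Round 2: pos3(id66) recv 52: drop; pos5(id67) recv 66: drop; pos1(id52) recv 67: fwd
Round 3: pos2(id12) recv 67: fwd
Round 4: pos3(id66) recv 67: fwd
Round 5: pos4(id50) recv 67: fwd
Round 6: pos5(id67) recv 67: ELECTED
Message ID 66 originates at pos 3; dropped at pos 5 in round 2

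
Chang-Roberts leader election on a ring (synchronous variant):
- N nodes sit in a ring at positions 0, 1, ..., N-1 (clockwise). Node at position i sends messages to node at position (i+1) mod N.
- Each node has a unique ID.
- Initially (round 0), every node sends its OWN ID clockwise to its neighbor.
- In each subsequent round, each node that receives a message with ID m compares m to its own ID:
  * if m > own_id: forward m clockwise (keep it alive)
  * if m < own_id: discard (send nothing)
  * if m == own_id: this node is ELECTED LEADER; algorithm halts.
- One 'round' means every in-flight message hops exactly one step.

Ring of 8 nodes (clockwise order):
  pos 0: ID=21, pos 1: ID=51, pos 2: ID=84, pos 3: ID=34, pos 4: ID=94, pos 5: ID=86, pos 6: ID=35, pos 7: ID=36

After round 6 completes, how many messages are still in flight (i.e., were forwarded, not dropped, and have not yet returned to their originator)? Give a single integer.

Answer: 2

Derivation:
Round 1: pos1(id51) recv 21: drop; pos2(id84) recv 51: drop; pos3(id34) recv 84: fwd; pos4(id94) recv 34: drop; pos5(id86) recv 94: fwd; pos6(id35) recv 86: fwd; pos7(id36) recv 35: drop; pos0(id21) recv 36: fwd
Round 2: pos4(id94) recv 84: drop; pos6(id35) recv 94: fwd; pos7(id36) recv 86: fwd; pos1(id51) recv 36: drop
Round 3: pos7(id36) recv 94: fwd; pos0(id21) recv 86: fwd
Round 4: pos0(id21) recv 94: fwd; pos1(id51) recv 86: fwd
Round 5: pos1(id51) recv 94: fwd; pos2(id84) recv 86: fwd
Round 6: pos2(id84) recv 94: fwd; pos3(id34) recv 86: fwd
After round 6: 2 messages still in flight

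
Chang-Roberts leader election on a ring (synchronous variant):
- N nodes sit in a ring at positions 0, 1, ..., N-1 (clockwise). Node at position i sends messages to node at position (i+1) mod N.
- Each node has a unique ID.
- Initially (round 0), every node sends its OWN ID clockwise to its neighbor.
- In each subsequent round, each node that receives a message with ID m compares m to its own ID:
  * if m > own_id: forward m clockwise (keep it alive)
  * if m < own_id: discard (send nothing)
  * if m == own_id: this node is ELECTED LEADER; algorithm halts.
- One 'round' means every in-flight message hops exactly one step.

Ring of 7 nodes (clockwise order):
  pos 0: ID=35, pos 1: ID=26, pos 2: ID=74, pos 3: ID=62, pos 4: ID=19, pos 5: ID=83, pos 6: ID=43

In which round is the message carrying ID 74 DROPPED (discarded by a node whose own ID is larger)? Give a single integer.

Answer: 3

Derivation:
Round 1: pos1(id26) recv 35: fwd; pos2(id74) recv 26: drop; pos3(id62) recv 74: fwd; pos4(id19) recv 62: fwd; pos5(id83) recv 19: drop; pos6(id43) recv 83: fwd; pos0(id35) recv 43: fwd
Round 2: pos2(id74) recv 35: drop; pos4(id19) recv 74: fwd; pos5(id83) recv 62: drop; pos0(id35) recv 83: fwd; pos1(id26) recv 43: fwd
Round 3: pos5(id83) recv 74: drop; pos1(id26) recv 83: fwd; pos2(id74) recv 43: drop
Round 4: pos2(id74) recv 83: fwd
Round 5: pos3(id62) recv 83: fwd
Round 6: pos4(id19) recv 83: fwd
Round 7: pos5(id83) recv 83: ELECTED
Message ID 74 originates at pos 2; dropped at pos 5 in round 3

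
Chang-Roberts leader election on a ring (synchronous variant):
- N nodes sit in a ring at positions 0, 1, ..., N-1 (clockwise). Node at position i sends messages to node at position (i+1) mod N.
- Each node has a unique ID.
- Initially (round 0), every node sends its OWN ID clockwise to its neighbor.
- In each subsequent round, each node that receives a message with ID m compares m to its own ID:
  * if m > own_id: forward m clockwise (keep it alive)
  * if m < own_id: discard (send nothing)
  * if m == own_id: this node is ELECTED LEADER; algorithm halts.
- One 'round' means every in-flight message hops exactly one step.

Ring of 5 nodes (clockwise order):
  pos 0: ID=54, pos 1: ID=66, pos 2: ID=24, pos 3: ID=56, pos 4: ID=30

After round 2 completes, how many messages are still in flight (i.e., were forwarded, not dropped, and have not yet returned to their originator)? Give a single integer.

Answer: 2

Derivation:
Round 1: pos1(id66) recv 54: drop; pos2(id24) recv 66: fwd; pos3(id56) recv 24: drop; pos4(id30) recv 56: fwd; pos0(id54) recv 30: drop
Round 2: pos3(id56) recv 66: fwd; pos0(id54) recv 56: fwd
After round 2: 2 messages still in flight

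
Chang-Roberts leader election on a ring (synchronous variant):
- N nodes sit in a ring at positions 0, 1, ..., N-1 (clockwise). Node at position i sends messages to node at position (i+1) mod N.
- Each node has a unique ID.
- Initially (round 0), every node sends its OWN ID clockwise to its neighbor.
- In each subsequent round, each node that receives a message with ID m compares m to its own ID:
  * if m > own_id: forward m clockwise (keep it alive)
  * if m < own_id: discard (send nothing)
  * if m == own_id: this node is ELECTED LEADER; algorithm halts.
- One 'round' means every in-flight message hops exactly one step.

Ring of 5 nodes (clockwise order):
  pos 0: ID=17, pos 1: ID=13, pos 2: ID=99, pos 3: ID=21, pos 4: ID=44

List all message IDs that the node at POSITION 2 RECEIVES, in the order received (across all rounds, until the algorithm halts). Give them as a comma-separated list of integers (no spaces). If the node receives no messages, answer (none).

Answer: 13,17,44,99

Derivation:
Round 1: pos1(id13) recv 17: fwd; pos2(id99) recv 13: drop; pos3(id21) recv 99: fwd; pos4(id44) recv 21: drop; pos0(id17) recv 44: fwd
Round 2: pos2(id99) recv 17: drop; pos4(id44) recv 99: fwd; pos1(id13) recv 44: fwd
Round 3: pos0(id17) recv 99: fwd; pos2(id99) recv 44: drop
Round 4: pos1(id13) recv 99: fwd
Round 5: pos2(id99) recv 99: ELECTED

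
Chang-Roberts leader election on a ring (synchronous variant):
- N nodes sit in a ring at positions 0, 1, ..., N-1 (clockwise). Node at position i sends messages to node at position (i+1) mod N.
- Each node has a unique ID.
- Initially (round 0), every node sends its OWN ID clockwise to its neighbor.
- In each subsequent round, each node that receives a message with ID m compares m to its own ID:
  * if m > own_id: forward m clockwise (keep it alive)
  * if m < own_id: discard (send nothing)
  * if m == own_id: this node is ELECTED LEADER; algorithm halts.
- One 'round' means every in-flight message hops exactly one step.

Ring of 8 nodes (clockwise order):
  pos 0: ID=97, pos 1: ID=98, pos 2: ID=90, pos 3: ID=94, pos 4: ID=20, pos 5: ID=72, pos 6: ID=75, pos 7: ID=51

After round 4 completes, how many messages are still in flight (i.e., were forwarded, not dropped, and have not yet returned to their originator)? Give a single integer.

Round 1: pos1(id98) recv 97: drop; pos2(id90) recv 98: fwd; pos3(id94) recv 90: drop; pos4(id20) recv 94: fwd; pos5(id72) recv 20: drop; pos6(id75) recv 72: drop; pos7(id51) recv 75: fwd; pos0(id97) recv 51: drop
Round 2: pos3(id94) recv 98: fwd; pos5(id72) recv 94: fwd; pos0(id97) recv 75: drop
Round 3: pos4(id20) recv 98: fwd; pos6(id75) recv 94: fwd
Round 4: pos5(id72) recv 98: fwd; pos7(id51) recv 94: fwd
After round 4: 2 messages still in flight

Answer: 2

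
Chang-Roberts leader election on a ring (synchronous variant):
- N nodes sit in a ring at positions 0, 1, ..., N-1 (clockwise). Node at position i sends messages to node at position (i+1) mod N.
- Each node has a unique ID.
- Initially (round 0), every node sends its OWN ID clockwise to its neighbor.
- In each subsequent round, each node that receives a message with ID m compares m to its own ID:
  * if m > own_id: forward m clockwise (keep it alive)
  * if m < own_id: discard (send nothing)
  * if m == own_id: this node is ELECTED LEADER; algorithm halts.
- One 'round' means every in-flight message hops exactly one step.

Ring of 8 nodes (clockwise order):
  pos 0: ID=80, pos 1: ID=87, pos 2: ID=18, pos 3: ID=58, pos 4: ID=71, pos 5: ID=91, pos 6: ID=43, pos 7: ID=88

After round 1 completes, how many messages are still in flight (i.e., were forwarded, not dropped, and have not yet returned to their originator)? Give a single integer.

Round 1: pos1(id87) recv 80: drop; pos2(id18) recv 87: fwd; pos3(id58) recv 18: drop; pos4(id71) recv 58: drop; pos5(id91) recv 71: drop; pos6(id43) recv 91: fwd; pos7(id88) recv 43: drop; pos0(id80) recv 88: fwd
After round 1: 3 messages still in flight

Answer: 3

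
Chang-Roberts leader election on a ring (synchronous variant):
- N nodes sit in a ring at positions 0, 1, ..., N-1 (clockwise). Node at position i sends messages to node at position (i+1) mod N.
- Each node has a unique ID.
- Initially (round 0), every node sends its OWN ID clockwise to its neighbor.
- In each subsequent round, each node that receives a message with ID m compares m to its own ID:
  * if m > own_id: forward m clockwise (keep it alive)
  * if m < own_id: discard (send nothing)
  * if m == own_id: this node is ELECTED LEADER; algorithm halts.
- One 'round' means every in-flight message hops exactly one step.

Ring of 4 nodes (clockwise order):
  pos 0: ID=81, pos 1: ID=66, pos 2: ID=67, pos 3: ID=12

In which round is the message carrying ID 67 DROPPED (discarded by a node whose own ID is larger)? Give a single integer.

Answer: 2

Derivation:
Round 1: pos1(id66) recv 81: fwd; pos2(id67) recv 66: drop; pos3(id12) recv 67: fwd; pos0(id81) recv 12: drop
Round 2: pos2(id67) recv 81: fwd; pos0(id81) recv 67: drop
Round 3: pos3(id12) recv 81: fwd
Round 4: pos0(id81) recv 81: ELECTED
Message ID 67 originates at pos 2; dropped at pos 0 in round 2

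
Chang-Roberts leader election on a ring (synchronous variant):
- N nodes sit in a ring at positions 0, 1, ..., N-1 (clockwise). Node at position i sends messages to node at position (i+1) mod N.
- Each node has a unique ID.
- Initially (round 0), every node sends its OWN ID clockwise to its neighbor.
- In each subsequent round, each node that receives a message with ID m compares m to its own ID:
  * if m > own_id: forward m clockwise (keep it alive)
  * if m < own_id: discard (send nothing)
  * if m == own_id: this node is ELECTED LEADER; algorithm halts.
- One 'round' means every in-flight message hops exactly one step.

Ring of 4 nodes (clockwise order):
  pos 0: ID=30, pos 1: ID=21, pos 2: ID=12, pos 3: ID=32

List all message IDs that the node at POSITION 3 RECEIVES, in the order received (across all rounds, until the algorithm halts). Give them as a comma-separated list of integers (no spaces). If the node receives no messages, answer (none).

Answer: 12,21,30,32

Derivation:
Round 1: pos1(id21) recv 30: fwd; pos2(id12) recv 21: fwd; pos3(id32) recv 12: drop; pos0(id30) recv 32: fwd
Round 2: pos2(id12) recv 30: fwd; pos3(id32) recv 21: drop; pos1(id21) recv 32: fwd
Round 3: pos3(id32) recv 30: drop; pos2(id12) recv 32: fwd
Round 4: pos3(id32) recv 32: ELECTED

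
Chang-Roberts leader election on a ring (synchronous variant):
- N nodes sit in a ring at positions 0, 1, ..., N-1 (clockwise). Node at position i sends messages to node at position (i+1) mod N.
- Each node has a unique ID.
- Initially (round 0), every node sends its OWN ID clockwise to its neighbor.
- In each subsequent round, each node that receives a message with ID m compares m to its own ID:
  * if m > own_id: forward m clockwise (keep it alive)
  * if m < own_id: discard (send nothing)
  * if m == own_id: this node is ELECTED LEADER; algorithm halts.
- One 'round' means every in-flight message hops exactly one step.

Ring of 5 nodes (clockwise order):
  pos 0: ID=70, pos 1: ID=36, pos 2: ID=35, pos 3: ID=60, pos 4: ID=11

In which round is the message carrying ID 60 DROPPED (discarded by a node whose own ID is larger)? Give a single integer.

Answer: 2

Derivation:
Round 1: pos1(id36) recv 70: fwd; pos2(id35) recv 36: fwd; pos3(id60) recv 35: drop; pos4(id11) recv 60: fwd; pos0(id70) recv 11: drop
Round 2: pos2(id35) recv 70: fwd; pos3(id60) recv 36: drop; pos0(id70) recv 60: drop
Round 3: pos3(id60) recv 70: fwd
Round 4: pos4(id11) recv 70: fwd
Round 5: pos0(id70) recv 70: ELECTED
Message ID 60 originates at pos 3; dropped at pos 0 in round 2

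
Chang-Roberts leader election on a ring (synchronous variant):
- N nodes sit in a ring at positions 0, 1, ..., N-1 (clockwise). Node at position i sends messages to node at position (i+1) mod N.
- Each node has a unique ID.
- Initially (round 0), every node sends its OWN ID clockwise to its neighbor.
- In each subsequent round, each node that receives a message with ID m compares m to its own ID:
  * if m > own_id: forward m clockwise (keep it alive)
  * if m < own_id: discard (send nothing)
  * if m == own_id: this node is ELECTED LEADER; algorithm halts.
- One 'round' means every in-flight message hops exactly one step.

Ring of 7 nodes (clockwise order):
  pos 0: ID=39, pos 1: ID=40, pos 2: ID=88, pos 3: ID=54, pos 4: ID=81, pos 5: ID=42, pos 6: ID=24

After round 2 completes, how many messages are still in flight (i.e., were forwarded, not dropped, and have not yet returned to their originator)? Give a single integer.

Answer: 3

Derivation:
Round 1: pos1(id40) recv 39: drop; pos2(id88) recv 40: drop; pos3(id54) recv 88: fwd; pos4(id81) recv 54: drop; pos5(id42) recv 81: fwd; pos6(id24) recv 42: fwd; pos0(id39) recv 24: drop
Round 2: pos4(id81) recv 88: fwd; pos6(id24) recv 81: fwd; pos0(id39) recv 42: fwd
After round 2: 3 messages still in flight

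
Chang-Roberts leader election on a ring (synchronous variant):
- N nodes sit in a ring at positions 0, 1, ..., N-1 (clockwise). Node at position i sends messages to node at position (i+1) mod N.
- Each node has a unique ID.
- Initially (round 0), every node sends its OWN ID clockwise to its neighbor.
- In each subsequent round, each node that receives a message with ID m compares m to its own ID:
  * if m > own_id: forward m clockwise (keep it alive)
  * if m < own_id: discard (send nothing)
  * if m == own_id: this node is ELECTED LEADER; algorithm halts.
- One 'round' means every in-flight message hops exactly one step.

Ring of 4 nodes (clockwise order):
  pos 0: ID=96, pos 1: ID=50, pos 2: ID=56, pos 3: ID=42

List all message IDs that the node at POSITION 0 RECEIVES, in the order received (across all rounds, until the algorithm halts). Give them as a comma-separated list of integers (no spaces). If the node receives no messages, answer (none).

Round 1: pos1(id50) recv 96: fwd; pos2(id56) recv 50: drop; pos3(id42) recv 56: fwd; pos0(id96) recv 42: drop
Round 2: pos2(id56) recv 96: fwd; pos0(id96) recv 56: drop
Round 3: pos3(id42) recv 96: fwd
Round 4: pos0(id96) recv 96: ELECTED

Answer: 42,56,96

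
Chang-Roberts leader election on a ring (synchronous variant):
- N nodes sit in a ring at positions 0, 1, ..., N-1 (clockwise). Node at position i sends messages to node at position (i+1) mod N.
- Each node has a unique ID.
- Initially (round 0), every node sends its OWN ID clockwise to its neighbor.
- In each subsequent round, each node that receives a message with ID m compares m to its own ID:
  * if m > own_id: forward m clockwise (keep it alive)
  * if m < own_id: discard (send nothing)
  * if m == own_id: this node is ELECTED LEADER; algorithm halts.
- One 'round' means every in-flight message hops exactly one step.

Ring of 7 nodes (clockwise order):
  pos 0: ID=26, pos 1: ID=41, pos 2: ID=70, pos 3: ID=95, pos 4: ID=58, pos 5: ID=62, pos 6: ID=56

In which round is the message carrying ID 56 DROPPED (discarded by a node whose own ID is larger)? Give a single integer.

Round 1: pos1(id41) recv 26: drop; pos2(id70) recv 41: drop; pos3(id95) recv 70: drop; pos4(id58) recv 95: fwd; pos5(id62) recv 58: drop; pos6(id56) recv 62: fwd; pos0(id26) recv 56: fwd
Round 2: pos5(id62) recv 95: fwd; pos0(id26) recv 62: fwd; pos1(id41) recv 56: fwd
Round 3: pos6(id56) recv 95: fwd; pos1(id41) recv 62: fwd; pos2(id70) recv 56: drop
Round 4: pos0(id26) recv 95: fwd; pos2(id70) recv 62: drop
Round 5: pos1(id41) recv 95: fwd
Round 6: pos2(id70) recv 95: fwd
Round 7: pos3(id95) recv 95: ELECTED
Message ID 56 originates at pos 6; dropped at pos 2 in round 3

Answer: 3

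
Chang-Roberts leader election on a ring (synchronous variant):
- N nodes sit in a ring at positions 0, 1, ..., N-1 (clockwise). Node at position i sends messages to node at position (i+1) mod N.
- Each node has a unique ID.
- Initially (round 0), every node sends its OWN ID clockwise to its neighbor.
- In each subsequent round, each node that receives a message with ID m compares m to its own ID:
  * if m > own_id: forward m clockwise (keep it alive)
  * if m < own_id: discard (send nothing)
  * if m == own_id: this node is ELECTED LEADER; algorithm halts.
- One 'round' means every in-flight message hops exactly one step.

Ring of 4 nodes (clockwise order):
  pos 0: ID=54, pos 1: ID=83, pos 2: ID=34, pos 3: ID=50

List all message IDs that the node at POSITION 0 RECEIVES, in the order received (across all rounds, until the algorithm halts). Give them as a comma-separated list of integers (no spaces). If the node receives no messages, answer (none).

Answer: 50,83

Derivation:
Round 1: pos1(id83) recv 54: drop; pos2(id34) recv 83: fwd; pos3(id50) recv 34: drop; pos0(id54) recv 50: drop
Round 2: pos3(id50) recv 83: fwd
Round 3: pos0(id54) recv 83: fwd
Round 4: pos1(id83) recv 83: ELECTED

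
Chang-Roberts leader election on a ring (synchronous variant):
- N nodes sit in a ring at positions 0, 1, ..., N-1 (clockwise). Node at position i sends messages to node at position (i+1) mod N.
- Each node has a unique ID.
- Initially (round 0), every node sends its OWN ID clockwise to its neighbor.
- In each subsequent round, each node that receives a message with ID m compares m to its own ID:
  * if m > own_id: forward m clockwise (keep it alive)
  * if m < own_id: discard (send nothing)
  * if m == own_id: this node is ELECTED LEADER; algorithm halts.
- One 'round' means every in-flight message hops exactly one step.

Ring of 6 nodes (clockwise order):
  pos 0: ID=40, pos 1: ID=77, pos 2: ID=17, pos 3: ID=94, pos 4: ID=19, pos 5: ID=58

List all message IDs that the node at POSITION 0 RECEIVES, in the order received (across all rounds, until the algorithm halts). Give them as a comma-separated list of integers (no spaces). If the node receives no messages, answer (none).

Round 1: pos1(id77) recv 40: drop; pos2(id17) recv 77: fwd; pos3(id94) recv 17: drop; pos4(id19) recv 94: fwd; pos5(id58) recv 19: drop; pos0(id40) recv 58: fwd
Round 2: pos3(id94) recv 77: drop; pos5(id58) recv 94: fwd; pos1(id77) recv 58: drop
Round 3: pos0(id40) recv 94: fwd
Round 4: pos1(id77) recv 94: fwd
Round 5: pos2(id17) recv 94: fwd
Round 6: pos3(id94) recv 94: ELECTED

Answer: 58,94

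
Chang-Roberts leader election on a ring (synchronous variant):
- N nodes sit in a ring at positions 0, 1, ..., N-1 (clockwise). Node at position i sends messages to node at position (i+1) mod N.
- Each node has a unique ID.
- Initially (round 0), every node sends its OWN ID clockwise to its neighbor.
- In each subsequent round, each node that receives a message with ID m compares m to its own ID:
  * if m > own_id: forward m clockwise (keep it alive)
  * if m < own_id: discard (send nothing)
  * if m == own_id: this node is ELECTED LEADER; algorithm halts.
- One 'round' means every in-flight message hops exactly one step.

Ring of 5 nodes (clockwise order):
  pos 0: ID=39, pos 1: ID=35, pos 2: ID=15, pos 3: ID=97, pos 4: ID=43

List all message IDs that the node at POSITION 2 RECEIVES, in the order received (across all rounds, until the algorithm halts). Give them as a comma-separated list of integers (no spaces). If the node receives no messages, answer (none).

Round 1: pos1(id35) recv 39: fwd; pos2(id15) recv 35: fwd; pos3(id97) recv 15: drop; pos4(id43) recv 97: fwd; pos0(id39) recv 43: fwd
Round 2: pos2(id15) recv 39: fwd; pos3(id97) recv 35: drop; pos0(id39) recv 97: fwd; pos1(id35) recv 43: fwd
Round 3: pos3(id97) recv 39: drop; pos1(id35) recv 97: fwd; pos2(id15) recv 43: fwd
Round 4: pos2(id15) recv 97: fwd; pos3(id97) recv 43: drop
Round 5: pos3(id97) recv 97: ELECTED

Answer: 35,39,43,97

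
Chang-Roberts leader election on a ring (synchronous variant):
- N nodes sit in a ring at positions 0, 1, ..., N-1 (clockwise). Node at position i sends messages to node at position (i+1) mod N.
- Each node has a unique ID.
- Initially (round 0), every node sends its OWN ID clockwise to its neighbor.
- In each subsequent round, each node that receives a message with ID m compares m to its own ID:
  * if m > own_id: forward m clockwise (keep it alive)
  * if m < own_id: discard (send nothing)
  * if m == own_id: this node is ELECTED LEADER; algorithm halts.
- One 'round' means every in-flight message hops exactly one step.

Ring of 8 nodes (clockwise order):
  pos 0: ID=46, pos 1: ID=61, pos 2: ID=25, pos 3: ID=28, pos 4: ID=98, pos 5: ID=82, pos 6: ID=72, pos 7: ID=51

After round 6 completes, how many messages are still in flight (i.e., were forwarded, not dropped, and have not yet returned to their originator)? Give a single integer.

Round 1: pos1(id61) recv 46: drop; pos2(id25) recv 61: fwd; pos3(id28) recv 25: drop; pos4(id98) recv 28: drop; pos5(id82) recv 98: fwd; pos6(id72) recv 82: fwd; pos7(id51) recv 72: fwd; pos0(id46) recv 51: fwd
Round 2: pos3(id28) recv 61: fwd; pos6(id72) recv 98: fwd; pos7(id51) recv 82: fwd; pos0(id46) recv 72: fwd; pos1(id61) recv 51: drop
Round 3: pos4(id98) recv 61: drop; pos7(id51) recv 98: fwd; pos0(id46) recv 82: fwd; pos1(id61) recv 72: fwd
Round 4: pos0(id46) recv 98: fwd; pos1(id61) recv 82: fwd; pos2(id25) recv 72: fwd
Round 5: pos1(id61) recv 98: fwd; pos2(id25) recv 82: fwd; pos3(id28) recv 72: fwd
Round 6: pos2(id25) recv 98: fwd; pos3(id28) recv 82: fwd; pos4(id98) recv 72: drop
After round 6: 2 messages still in flight

Answer: 2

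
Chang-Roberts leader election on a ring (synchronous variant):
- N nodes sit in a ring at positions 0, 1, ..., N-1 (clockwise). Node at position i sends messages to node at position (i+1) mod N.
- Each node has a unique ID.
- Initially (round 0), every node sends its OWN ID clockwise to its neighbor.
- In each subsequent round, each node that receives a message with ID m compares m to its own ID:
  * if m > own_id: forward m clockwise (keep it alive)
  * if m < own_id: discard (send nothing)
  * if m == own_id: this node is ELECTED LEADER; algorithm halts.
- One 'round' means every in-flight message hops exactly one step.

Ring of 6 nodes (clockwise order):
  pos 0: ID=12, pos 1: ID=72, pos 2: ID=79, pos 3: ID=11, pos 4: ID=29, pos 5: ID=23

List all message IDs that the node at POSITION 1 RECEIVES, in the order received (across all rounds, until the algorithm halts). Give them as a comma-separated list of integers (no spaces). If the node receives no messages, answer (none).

Answer: 12,23,29,79

Derivation:
Round 1: pos1(id72) recv 12: drop; pos2(id79) recv 72: drop; pos3(id11) recv 79: fwd; pos4(id29) recv 11: drop; pos5(id23) recv 29: fwd; pos0(id12) recv 23: fwd
Round 2: pos4(id29) recv 79: fwd; pos0(id12) recv 29: fwd; pos1(id72) recv 23: drop
Round 3: pos5(id23) recv 79: fwd; pos1(id72) recv 29: drop
Round 4: pos0(id12) recv 79: fwd
Round 5: pos1(id72) recv 79: fwd
Round 6: pos2(id79) recv 79: ELECTED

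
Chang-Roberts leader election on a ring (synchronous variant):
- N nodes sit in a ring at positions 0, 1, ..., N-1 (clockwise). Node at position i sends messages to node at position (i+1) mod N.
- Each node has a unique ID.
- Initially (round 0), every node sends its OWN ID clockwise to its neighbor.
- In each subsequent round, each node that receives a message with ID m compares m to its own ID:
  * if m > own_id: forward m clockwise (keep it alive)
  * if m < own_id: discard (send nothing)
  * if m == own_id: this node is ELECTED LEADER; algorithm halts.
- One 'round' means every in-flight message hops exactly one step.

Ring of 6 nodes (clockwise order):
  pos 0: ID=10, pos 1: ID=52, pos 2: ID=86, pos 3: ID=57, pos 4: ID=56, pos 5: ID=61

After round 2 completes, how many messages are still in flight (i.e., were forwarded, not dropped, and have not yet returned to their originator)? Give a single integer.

Answer: 2

Derivation:
Round 1: pos1(id52) recv 10: drop; pos2(id86) recv 52: drop; pos3(id57) recv 86: fwd; pos4(id56) recv 57: fwd; pos5(id61) recv 56: drop; pos0(id10) recv 61: fwd
Round 2: pos4(id56) recv 86: fwd; pos5(id61) recv 57: drop; pos1(id52) recv 61: fwd
After round 2: 2 messages still in flight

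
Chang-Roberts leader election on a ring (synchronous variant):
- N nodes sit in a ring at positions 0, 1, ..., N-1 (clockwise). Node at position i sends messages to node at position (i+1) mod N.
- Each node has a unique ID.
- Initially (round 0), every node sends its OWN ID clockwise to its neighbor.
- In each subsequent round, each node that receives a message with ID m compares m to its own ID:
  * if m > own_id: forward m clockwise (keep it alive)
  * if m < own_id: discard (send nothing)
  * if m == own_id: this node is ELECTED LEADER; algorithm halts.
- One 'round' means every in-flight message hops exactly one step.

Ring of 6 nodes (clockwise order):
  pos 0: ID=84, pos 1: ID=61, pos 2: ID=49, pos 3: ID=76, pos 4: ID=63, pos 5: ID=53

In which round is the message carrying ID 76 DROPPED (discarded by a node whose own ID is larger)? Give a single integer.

Answer: 3

Derivation:
Round 1: pos1(id61) recv 84: fwd; pos2(id49) recv 61: fwd; pos3(id76) recv 49: drop; pos4(id63) recv 76: fwd; pos5(id53) recv 63: fwd; pos0(id84) recv 53: drop
Round 2: pos2(id49) recv 84: fwd; pos3(id76) recv 61: drop; pos5(id53) recv 76: fwd; pos0(id84) recv 63: drop
Round 3: pos3(id76) recv 84: fwd; pos0(id84) recv 76: drop
Round 4: pos4(id63) recv 84: fwd
Round 5: pos5(id53) recv 84: fwd
Round 6: pos0(id84) recv 84: ELECTED
Message ID 76 originates at pos 3; dropped at pos 0 in round 3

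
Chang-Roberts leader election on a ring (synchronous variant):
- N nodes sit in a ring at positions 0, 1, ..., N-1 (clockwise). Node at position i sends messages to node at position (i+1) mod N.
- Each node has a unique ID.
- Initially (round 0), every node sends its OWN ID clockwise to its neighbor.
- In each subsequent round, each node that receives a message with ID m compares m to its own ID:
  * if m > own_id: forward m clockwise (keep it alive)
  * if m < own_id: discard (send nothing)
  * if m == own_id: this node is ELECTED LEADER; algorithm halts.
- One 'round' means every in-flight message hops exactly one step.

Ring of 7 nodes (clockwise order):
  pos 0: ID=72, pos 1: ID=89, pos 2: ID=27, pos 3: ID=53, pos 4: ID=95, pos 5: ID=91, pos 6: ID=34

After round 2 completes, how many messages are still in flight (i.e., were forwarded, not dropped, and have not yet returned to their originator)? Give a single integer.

Answer: 3

Derivation:
Round 1: pos1(id89) recv 72: drop; pos2(id27) recv 89: fwd; pos3(id53) recv 27: drop; pos4(id95) recv 53: drop; pos5(id91) recv 95: fwd; pos6(id34) recv 91: fwd; pos0(id72) recv 34: drop
Round 2: pos3(id53) recv 89: fwd; pos6(id34) recv 95: fwd; pos0(id72) recv 91: fwd
After round 2: 3 messages still in flight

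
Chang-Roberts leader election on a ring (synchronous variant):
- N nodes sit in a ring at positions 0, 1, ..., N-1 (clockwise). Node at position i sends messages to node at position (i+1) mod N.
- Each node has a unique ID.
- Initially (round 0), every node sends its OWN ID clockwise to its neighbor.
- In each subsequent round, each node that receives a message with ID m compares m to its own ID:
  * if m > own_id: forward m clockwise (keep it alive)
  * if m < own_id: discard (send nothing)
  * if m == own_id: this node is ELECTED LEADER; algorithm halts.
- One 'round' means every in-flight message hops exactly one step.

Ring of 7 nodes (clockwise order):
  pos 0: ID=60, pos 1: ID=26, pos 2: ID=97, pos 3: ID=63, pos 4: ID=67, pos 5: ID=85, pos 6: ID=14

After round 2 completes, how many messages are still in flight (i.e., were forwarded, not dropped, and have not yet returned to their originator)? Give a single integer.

Answer: 2

Derivation:
Round 1: pos1(id26) recv 60: fwd; pos2(id97) recv 26: drop; pos3(id63) recv 97: fwd; pos4(id67) recv 63: drop; pos5(id85) recv 67: drop; pos6(id14) recv 85: fwd; pos0(id60) recv 14: drop
Round 2: pos2(id97) recv 60: drop; pos4(id67) recv 97: fwd; pos0(id60) recv 85: fwd
After round 2: 2 messages still in flight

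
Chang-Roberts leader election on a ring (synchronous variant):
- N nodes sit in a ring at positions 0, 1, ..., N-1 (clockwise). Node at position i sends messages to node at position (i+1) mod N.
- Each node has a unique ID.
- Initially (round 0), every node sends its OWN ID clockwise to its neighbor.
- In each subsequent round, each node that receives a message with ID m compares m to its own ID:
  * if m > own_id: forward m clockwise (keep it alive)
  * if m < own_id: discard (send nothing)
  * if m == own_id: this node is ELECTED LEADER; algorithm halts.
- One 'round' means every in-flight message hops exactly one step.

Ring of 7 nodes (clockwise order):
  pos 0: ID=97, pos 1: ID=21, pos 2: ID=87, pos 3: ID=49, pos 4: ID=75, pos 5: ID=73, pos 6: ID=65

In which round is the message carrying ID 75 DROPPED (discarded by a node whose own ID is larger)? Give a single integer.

Answer: 3

Derivation:
Round 1: pos1(id21) recv 97: fwd; pos2(id87) recv 21: drop; pos3(id49) recv 87: fwd; pos4(id75) recv 49: drop; pos5(id73) recv 75: fwd; pos6(id65) recv 73: fwd; pos0(id97) recv 65: drop
Round 2: pos2(id87) recv 97: fwd; pos4(id75) recv 87: fwd; pos6(id65) recv 75: fwd; pos0(id97) recv 73: drop
Round 3: pos3(id49) recv 97: fwd; pos5(id73) recv 87: fwd; pos0(id97) recv 75: drop
Round 4: pos4(id75) recv 97: fwd; pos6(id65) recv 87: fwd
Round 5: pos5(id73) recv 97: fwd; pos0(id97) recv 87: drop
Round 6: pos6(id65) recv 97: fwd
Round 7: pos0(id97) recv 97: ELECTED
Message ID 75 originates at pos 4; dropped at pos 0 in round 3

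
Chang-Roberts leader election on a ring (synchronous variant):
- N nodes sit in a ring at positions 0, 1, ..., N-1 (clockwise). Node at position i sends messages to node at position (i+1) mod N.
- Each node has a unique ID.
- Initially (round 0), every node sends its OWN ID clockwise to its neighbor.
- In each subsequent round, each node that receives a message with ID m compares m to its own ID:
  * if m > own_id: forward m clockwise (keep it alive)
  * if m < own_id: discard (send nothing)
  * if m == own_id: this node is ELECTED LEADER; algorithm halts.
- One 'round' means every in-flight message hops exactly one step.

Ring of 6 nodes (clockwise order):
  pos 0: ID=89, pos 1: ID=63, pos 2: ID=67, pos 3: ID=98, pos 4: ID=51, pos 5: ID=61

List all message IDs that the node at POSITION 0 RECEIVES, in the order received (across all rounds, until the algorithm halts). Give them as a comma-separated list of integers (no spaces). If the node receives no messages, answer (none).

Round 1: pos1(id63) recv 89: fwd; pos2(id67) recv 63: drop; pos3(id98) recv 67: drop; pos4(id51) recv 98: fwd; pos5(id61) recv 51: drop; pos0(id89) recv 61: drop
Round 2: pos2(id67) recv 89: fwd; pos5(id61) recv 98: fwd
Round 3: pos3(id98) recv 89: drop; pos0(id89) recv 98: fwd
Round 4: pos1(id63) recv 98: fwd
Round 5: pos2(id67) recv 98: fwd
Round 6: pos3(id98) recv 98: ELECTED

Answer: 61,98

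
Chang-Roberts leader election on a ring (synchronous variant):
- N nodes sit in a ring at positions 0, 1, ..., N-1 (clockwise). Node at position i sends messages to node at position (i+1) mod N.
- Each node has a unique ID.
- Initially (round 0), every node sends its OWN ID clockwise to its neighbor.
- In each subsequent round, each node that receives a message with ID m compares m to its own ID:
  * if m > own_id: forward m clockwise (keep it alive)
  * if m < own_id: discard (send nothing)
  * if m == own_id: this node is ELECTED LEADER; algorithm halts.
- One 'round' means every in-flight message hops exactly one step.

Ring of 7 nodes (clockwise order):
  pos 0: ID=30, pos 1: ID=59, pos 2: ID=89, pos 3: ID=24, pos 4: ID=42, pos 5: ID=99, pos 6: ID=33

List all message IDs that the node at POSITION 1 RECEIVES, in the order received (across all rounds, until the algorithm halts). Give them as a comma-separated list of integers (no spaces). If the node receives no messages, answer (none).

Round 1: pos1(id59) recv 30: drop; pos2(id89) recv 59: drop; pos3(id24) recv 89: fwd; pos4(id42) recv 24: drop; pos5(id99) recv 42: drop; pos6(id33) recv 99: fwd; pos0(id30) recv 33: fwd
Round 2: pos4(id42) recv 89: fwd; pos0(id30) recv 99: fwd; pos1(id59) recv 33: drop
Round 3: pos5(id99) recv 89: drop; pos1(id59) recv 99: fwd
Round 4: pos2(id89) recv 99: fwd
Round 5: pos3(id24) recv 99: fwd
Round 6: pos4(id42) recv 99: fwd
Round 7: pos5(id99) recv 99: ELECTED

Answer: 30,33,99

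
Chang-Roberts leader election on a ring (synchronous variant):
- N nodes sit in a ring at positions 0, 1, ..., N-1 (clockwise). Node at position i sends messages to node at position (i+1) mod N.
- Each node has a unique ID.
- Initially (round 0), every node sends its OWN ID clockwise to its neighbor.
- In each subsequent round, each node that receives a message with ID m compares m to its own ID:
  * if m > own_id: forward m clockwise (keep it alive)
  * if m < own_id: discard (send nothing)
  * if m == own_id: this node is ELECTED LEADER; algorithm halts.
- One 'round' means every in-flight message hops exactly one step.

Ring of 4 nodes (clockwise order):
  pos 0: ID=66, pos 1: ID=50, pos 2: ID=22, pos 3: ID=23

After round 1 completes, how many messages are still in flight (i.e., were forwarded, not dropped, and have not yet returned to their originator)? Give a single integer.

Answer: 2

Derivation:
Round 1: pos1(id50) recv 66: fwd; pos2(id22) recv 50: fwd; pos3(id23) recv 22: drop; pos0(id66) recv 23: drop
After round 1: 2 messages still in flight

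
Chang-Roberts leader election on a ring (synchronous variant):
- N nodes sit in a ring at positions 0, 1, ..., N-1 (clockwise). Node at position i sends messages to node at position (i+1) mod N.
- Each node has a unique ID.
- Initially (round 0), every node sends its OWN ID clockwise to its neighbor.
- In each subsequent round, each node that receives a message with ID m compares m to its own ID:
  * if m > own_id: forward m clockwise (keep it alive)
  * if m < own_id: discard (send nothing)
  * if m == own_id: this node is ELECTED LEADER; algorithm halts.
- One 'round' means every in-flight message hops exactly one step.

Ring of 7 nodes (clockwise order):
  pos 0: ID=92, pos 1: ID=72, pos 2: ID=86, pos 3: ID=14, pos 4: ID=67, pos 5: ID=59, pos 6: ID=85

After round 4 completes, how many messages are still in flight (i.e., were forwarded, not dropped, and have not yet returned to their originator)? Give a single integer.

Round 1: pos1(id72) recv 92: fwd; pos2(id86) recv 72: drop; pos3(id14) recv 86: fwd; pos4(id67) recv 14: drop; pos5(id59) recv 67: fwd; pos6(id85) recv 59: drop; pos0(id92) recv 85: drop
Round 2: pos2(id86) recv 92: fwd; pos4(id67) recv 86: fwd; pos6(id85) recv 67: drop
Round 3: pos3(id14) recv 92: fwd; pos5(id59) recv 86: fwd
Round 4: pos4(id67) recv 92: fwd; pos6(id85) recv 86: fwd
After round 4: 2 messages still in flight

Answer: 2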